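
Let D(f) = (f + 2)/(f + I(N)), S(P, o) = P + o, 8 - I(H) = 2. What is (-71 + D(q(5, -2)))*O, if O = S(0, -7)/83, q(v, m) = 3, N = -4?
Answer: 4438/747 ≈ 5.9411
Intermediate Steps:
I(H) = 6 (I(H) = 8 - 1*2 = 8 - 2 = 6)
O = -7/83 (O = (0 - 7)/83 = -7*1/83 = -7/83 ≈ -0.084337)
D(f) = (2 + f)/(6 + f) (D(f) = (f + 2)/(f + 6) = (2 + f)/(6 + f))
(-71 + D(q(5, -2)))*O = (-71 + (2 + 3)/(6 + 3))*(-7/83) = (-71 + 5/9)*(-7/83) = -634/9*(-7/83) = 4438/747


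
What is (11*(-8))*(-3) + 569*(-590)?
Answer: -335446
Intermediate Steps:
(11*(-8))*(-3) + 569*(-590) = -88*(-3) - 335710 = 264 - 335710 = -335446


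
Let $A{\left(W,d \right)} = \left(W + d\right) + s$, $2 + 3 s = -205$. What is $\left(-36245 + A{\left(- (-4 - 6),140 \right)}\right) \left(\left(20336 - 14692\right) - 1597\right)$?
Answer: $-146355708$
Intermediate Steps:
$s = -69$ ($s = - \frac{2}{3} + \frac{1}{3} \left(-205\right) = - \frac{2}{3} - \frac{205}{3} = -69$)
$A{\left(W,d \right)} = -69 + W + d$ ($A{\left(W,d \right)} = \left(W + d\right) - 69 = -69 + W + d$)
$\left(-36245 + A{\left(- (-4 - 6),140 \right)}\right) \left(\left(20336 - 14692\right) - 1597\right) = \left(-36245 - -81\right) \left(\left(20336 - 14692\right) - 1597\right) = \left(-36245 - -81\right) \left(5644 - 1597\right) = \left(-36245 + \left(-69 + 10 + 140\right)\right) 4047 = \left(-36245 + 81\right) 4047 = \left(-36164\right) 4047 = -146355708$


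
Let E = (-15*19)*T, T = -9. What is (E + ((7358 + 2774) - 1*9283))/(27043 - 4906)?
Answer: 1138/7379 ≈ 0.15422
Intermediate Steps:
E = 2565 (E = -15*19*(-9) = -285*(-9) = 2565)
(E + ((7358 + 2774) - 1*9283))/(27043 - 4906) = (2565 + ((7358 + 2774) - 1*9283))/(27043 - 4906) = (2565 + (10132 - 9283))/22137 = (2565 + 849)*(1/22137) = 3414*(1/22137) = 1138/7379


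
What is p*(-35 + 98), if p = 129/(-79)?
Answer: -8127/79 ≈ -102.87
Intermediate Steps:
p = -129/79 (p = 129*(-1/79) = -129/79 ≈ -1.6329)
p*(-35 + 98) = -129*(-35 + 98)/79 = -129/79*63 = -8127/79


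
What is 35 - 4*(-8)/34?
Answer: 611/17 ≈ 35.941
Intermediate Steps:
35 - 4*(-8)/34 = 35 + 32*(1/34) = 35 + 16/17 = 611/17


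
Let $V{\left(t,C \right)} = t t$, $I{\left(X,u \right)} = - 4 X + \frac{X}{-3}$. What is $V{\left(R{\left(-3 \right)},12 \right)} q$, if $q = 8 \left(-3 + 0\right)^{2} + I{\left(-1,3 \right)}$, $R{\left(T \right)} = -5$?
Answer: $\frac{5725}{3} \approx 1908.3$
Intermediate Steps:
$I{\left(X,u \right)} = - \frac{13 X}{3}$ ($I{\left(X,u \right)} = - 4 X + X \left(- \frac{1}{3}\right) = - 4 X - \frac{X}{3} = - \frac{13 X}{3}$)
$V{\left(t,C \right)} = t^{2}$
$q = \frac{229}{3}$ ($q = 8 \left(-3 + 0\right)^{2} - - \frac{13}{3} = 8 \left(-3\right)^{2} + \frac{13}{3} = 8 \cdot 9 + \frac{13}{3} = 72 + \frac{13}{3} = \frac{229}{3} \approx 76.333$)
$V{\left(R{\left(-3 \right)},12 \right)} q = \left(-5\right)^{2} \cdot \frac{229}{3} = 25 \cdot \frac{229}{3} = \frac{5725}{3}$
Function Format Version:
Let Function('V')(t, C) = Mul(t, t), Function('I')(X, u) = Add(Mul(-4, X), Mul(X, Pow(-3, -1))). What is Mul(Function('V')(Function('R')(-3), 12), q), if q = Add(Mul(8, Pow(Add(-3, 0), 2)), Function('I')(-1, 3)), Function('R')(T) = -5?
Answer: Rational(5725, 3) ≈ 1908.3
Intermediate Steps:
Function('I')(X, u) = Mul(Rational(-13, 3), X) (Function('I')(X, u) = Add(Mul(-4, X), Mul(X, Rational(-1, 3))) = Add(Mul(-4, X), Mul(Rational(-1, 3), X)) = Mul(Rational(-13, 3), X))
Function('V')(t, C) = Pow(t, 2)
q = Rational(229, 3) (q = Add(Mul(8, Pow(Add(-3, 0), 2)), Mul(Rational(-13, 3), -1)) = Add(Mul(8, Pow(-3, 2)), Rational(13, 3)) = Add(Mul(8, 9), Rational(13, 3)) = Add(72, Rational(13, 3)) = Rational(229, 3) ≈ 76.333)
Mul(Function('V')(Function('R')(-3), 12), q) = Mul(Pow(-5, 2), Rational(229, 3)) = Mul(25, Rational(229, 3)) = Rational(5725, 3)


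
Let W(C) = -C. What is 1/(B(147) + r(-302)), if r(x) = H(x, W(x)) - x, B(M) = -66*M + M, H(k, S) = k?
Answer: -1/9555 ≈ -0.00010466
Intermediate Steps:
B(M) = -65*M
r(x) = 0 (r(x) = x - x = 0)
1/(B(147) + r(-302)) = 1/(-65*147 + 0) = 1/(-9555 + 0) = 1/(-9555) = -1/9555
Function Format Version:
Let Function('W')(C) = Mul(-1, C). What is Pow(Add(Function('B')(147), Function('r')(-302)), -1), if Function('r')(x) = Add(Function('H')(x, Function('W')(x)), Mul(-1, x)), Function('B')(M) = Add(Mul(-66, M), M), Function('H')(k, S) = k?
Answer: Rational(-1, 9555) ≈ -0.00010466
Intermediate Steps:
Function('B')(M) = Mul(-65, M)
Function('r')(x) = 0 (Function('r')(x) = Add(x, Mul(-1, x)) = 0)
Pow(Add(Function('B')(147), Function('r')(-302)), -1) = Pow(Add(Mul(-65, 147), 0), -1) = Pow(Add(-9555, 0), -1) = Pow(-9555, -1) = Rational(-1, 9555)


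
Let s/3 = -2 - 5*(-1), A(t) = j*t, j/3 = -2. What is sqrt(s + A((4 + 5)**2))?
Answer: 3*I*sqrt(53) ≈ 21.84*I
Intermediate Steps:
j = -6 (j = 3*(-2) = -6)
A(t) = -6*t
s = 9 (s = 3*(-2 - 5*(-1)) = 3*(-2 + 5) = 3*3 = 9)
sqrt(s + A((4 + 5)**2)) = sqrt(9 - 6*(4 + 5)**2) = sqrt(9 - 6*9**2) = sqrt(9 - 6*81) = sqrt(9 - 486) = sqrt(-477) = 3*I*sqrt(53)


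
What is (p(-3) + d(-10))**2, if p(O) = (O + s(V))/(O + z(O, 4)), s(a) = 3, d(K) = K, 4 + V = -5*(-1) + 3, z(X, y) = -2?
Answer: 100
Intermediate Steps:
V = 4 (V = -4 + (-5*(-1) + 3) = -4 + (5 + 3) = -4 + 8 = 4)
p(O) = (3 + O)/(-2 + O) (p(O) = (O + 3)/(O - 2) = (3 + O)/(-2 + O))
(p(-3) + d(-10))**2 = ((3 - 3)/(-2 - 3) - 10)**2 = (0/(-5) - 10)**2 = (-1/5*0 - 10)**2 = (0 - 10)**2 = (-10)**2 = 100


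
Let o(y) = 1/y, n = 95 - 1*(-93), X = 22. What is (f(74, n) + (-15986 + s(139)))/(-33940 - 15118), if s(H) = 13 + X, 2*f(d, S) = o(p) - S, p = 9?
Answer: 288809/883044 ≈ 0.32706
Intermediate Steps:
n = 188 (n = 95 + 93 = 188)
f(d, S) = 1/18 - S/2 (f(d, S) = (1/9 - S)/2 = 1/18 - S/2)
s(H) = 35 (s(H) = 13 + 22 = 35)
(f(74, n) + (-15986 + s(139)))/(-33940 - 15118) = ((1/18 - 1/2*188) + (-15986 + 35))/(-33940 - 15118) = ((1/18 - 94) - 15951)/(-49058) = (-1691/18 - 15951)*(-1/49058) = -288809/18*(-1/49058) = 288809/883044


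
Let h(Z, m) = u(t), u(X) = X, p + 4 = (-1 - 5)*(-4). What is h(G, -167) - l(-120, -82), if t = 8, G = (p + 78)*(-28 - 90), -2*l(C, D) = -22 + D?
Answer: -44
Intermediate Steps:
p = 20 (p = -4 + (-1 - 5)*(-4) = -4 - 6*(-4) = -4 + 24 = 20)
l(C, D) = 11 - D/2 (l(C, D) = -(-22 + D)/2 = 11 - D/2)
G = -11564 (G = (20 + 78)*(-28 - 90) = 98*(-118) = -11564)
h(Z, m) = 8
h(G, -167) - l(-120, -82) = 8 - (11 - ½*(-82)) = 8 - (11 + 41) = 8 - 1*52 = 8 - 52 = -44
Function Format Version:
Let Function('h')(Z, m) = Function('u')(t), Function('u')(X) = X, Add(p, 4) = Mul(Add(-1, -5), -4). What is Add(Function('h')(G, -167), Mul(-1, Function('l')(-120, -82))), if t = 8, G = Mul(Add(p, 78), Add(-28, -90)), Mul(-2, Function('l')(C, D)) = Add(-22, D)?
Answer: -44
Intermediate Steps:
p = 20 (p = Add(-4, Mul(Add(-1, -5), -4)) = Add(-4, Mul(-6, -4)) = Add(-4, 24) = 20)
Function('l')(C, D) = Add(11, Mul(Rational(-1, 2), D)) (Function('l')(C, D) = Mul(Rational(-1, 2), Add(-22, D)) = Add(11, Mul(Rational(-1, 2), D)))
G = -11564 (G = Mul(Add(20, 78), Add(-28, -90)) = Mul(98, -118) = -11564)
Function('h')(Z, m) = 8
Add(Function('h')(G, -167), Mul(-1, Function('l')(-120, -82))) = Add(8, Mul(-1, Add(11, Mul(Rational(-1, 2), -82)))) = Add(8, Mul(-1, Add(11, 41))) = Add(8, Mul(-1, 52)) = Add(8, -52) = -44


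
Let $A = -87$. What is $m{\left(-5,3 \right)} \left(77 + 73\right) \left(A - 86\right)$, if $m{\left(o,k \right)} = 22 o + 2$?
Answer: $2802600$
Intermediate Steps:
$m{\left(o,k \right)} = 2 + 22 o$
$m{\left(-5,3 \right)} \left(77 + 73\right) \left(A - 86\right) = \left(2 + 22 \left(-5\right)\right) \left(77 + 73\right) \left(-87 - 86\right) = \left(2 - 110\right) 150 \left(-173\right) = \left(-108\right) \left(-25950\right) = 2802600$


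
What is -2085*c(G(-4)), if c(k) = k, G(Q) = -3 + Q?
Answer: 14595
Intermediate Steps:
-2085*c(G(-4)) = -2085*(-3 - 4) = -2085*(-7) = 14595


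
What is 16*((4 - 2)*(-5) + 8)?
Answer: -32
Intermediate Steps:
16*((4 - 2)*(-5) + 8) = 16*(2*(-5) + 8) = 16*(-10 + 8) = 16*(-2) = -32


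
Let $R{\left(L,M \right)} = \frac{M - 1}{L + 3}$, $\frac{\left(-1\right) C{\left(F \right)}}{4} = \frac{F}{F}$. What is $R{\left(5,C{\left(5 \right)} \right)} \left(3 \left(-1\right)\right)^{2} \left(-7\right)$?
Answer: $\frac{315}{8} \approx 39.375$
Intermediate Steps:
$C{\left(F \right)} = -4$ ($C{\left(F \right)} = - 4 \frac{F}{F} = \left(-4\right) 1 = -4$)
$R{\left(L,M \right)} = \frac{-1 + M}{3 + L}$
$R{\left(5,C{\left(5 \right)} \right)} \left(3 \left(-1\right)\right)^{2} \left(-7\right) = \frac{-1 - 4}{3 + 5} \left(3 \left(-1\right)\right)^{2} \left(-7\right) = \frac{1}{8} \left(-5\right) \left(-3\right)^{2} \left(-7\right) = \frac{1}{8} \left(-5\right) 9 \left(-7\right) = \left(- \frac{5}{8}\right) 9 \left(-7\right) = \left(- \frac{45}{8}\right) \left(-7\right) = \frac{315}{8}$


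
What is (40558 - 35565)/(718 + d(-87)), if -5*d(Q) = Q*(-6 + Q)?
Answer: -24965/4501 ≈ -5.5465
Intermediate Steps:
d(Q) = -Q*(-6 + Q)/5
(40558 - 35565)/(718 + d(-87)) = (40558 - 35565)/(718 + (1/5)*(-87)*(6 - 1*(-87))) = 4993/(718 + (1/5)*(-87)*(6 + 87)) = 4993/(718 + (1/5)*(-87)*93) = 4993/(718 - 8091/5) = 4993/(-4501/5) = 4993*(-5/4501) = -24965/4501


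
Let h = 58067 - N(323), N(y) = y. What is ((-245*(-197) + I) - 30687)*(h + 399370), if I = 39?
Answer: 8052977338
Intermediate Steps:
h = 57744 (h = 58067 - 1*323 = 58067 - 323 = 57744)
((-245*(-197) + I) - 30687)*(h + 399370) = ((-245*(-197) + 39) - 30687)*(57744 + 399370) = ((48265 + 39) - 30687)*457114 = (48304 - 30687)*457114 = 17617*457114 = 8052977338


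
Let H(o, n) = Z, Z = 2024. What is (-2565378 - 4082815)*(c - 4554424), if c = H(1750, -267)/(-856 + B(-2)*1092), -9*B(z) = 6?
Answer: 545016568513415/18 ≈ 3.0279e+13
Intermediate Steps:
H(o, n) = 2024
B(z) = -2/3 (B(z) = -1/9*6 = -2/3)
c = -23/18 (c = 2024/(-856 - 2/3*1092) = 2024/(-856 - 728) = 2024/(-1584) = 2024*(-1/1584) = -23/18 ≈ -1.2778)
(-2565378 - 4082815)*(c - 4554424) = (-2565378 - 4082815)*(-23/18 - 4554424) = -6648193*(-81979655/18) = 545016568513415/18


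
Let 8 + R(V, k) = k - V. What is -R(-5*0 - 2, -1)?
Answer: 7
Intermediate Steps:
R(V, k) = -8 + k - V (R(V, k) = -8 + (k - V) = -8 + k - V)
-R(-5*0 - 2, -1) = -(-8 - 1 - (-5*0 - 2)) = -(-8 - 1 - (0 - 2)) = -(-8 - 1 - 1*(-2)) = -(-8 - 1 + 2) = -1*(-7) = 7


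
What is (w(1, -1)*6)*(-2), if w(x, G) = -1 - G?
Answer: 0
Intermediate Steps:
(w(1, -1)*6)*(-2) = ((-1 - 1*(-1))*6)*(-2) = ((-1 + 1)*6)*(-2) = (0*6)*(-2) = 0*(-2) = 0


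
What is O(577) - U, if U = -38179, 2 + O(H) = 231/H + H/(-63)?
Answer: 1387453751/36351 ≈ 38168.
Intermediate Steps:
O(H) = -2 + 231/H - H/63 (O(H) = -2 + (231/H + H/(-63)) = -2 + (231/H + H*(-1/63)) = -2 + (231/H - H/63) = -2 + 231/H - H/63)
O(577) - U = (-2 + 231/577 - 1/63*577) - 1*(-38179) = (-2 + 231*(1/577) - 577/63) + 38179 = (-2 + 231/577 - 577/63) + 38179 = -391078/36351 + 38179 = 1387453751/36351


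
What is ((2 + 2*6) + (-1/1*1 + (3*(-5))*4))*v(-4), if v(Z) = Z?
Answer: 188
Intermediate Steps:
((2 + 2*6) + (-1/1*1 + (3*(-5))*4))*v(-4) = ((2 + 2*6) + (-1/1*1 + (3*(-5))*4))*(-4) = ((2 + 12) + (-1*1*1 - 15*4))*(-4) = (14 + (-1*1 - 60))*(-4) = (14 + (-1 - 60))*(-4) = (14 - 61)*(-4) = -47*(-4) = 188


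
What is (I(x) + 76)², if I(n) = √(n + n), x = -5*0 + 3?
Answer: (76 + √6)² ≈ 6154.3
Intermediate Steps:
x = 3 (x = 0 + 3 = 3)
I(n) = √2*√n (I(n) = √(2*n) = √2*√n)
(I(x) + 76)² = (√2*√3 + 76)² = (√6 + 76)² = (76 + √6)²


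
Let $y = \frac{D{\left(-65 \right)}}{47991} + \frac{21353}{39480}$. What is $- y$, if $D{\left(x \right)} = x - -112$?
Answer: $- \frac{114067487}{210520520} \approx -0.54184$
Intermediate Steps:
$D{\left(x \right)} = 112 + x$ ($D{\left(x \right)} = x + 112 = 112 + x$)
$y = \frac{114067487}{210520520}$ ($y = \frac{112 - 65}{47991} + \frac{21353}{39480} = 47 \cdot \frac{1}{47991} + 21353 \cdot \frac{1}{39480} = \frac{47}{47991} + \frac{21353}{39480} = \frac{114067487}{210520520} \approx 0.54184$)
$- y = \left(-1\right) \frac{114067487}{210520520} = - \frac{114067487}{210520520}$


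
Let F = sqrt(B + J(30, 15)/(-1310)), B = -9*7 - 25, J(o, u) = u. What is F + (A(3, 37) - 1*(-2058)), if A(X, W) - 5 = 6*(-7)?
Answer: 2021 + I*sqrt(6041458)/262 ≈ 2021.0 + 9.3814*I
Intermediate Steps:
B = -88 (B = -63 - 25 = -88)
A(X, W) = -37 (A(X, W) = 5 + 6*(-7) = 5 - 42 = -37)
F = I*sqrt(6041458)/262 (F = sqrt(-88 + 15/(-1310)) = sqrt(-88 + 15*(-1/1310)) = sqrt(-88 - 3/262) = sqrt(-23059/262) = I*sqrt(6041458)/262 ≈ 9.3814*I)
F + (A(3, 37) - 1*(-2058)) = I*sqrt(6041458)/262 + (-37 - 1*(-2058)) = I*sqrt(6041458)/262 + (-37 + 2058) = I*sqrt(6041458)/262 + 2021 = 2021 + I*sqrt(6041458)/262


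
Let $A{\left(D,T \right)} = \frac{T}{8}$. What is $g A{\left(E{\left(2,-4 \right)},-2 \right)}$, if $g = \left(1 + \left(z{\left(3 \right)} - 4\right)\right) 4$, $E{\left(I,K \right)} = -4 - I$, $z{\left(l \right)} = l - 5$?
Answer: $5$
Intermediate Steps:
$z{\left(l \right)} = -5 + l$
$A{\left(D,T \right)} = \frac{T}{8}$ ($A{\left(D,T \right)} = T \frac{1}{8} = \frac{T}{8}$)
$g = -20$ ($g = \left(1 + \left(\left(-5 + 3\right) - 4\right)\right) 4 = \left(1 - 6\right) 4 = \left(-5\right) 4 = -20$)
$g A{\left(E{\left(2,-4 \right)},-2 \right)} = - 20 \cdot \frac{1}{8} \left(-2\right) = \left(-20\right) \left(- \frac{1}{4}\right) = 5$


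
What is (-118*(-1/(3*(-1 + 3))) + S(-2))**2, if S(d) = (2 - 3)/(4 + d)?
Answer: 13225/36 ≈ 367.36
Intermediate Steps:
S(d) = -1/(4 + d)
(-118*(-1/(3*(-1 + 3))) + S(-2))**2 = (-118*(-1/(3*(-1 + 3))) - 1/(4 - 2))**2 = (-118/(2*(-3)) - 1/2)**2 = (-118/(-6) - 1*1/2)**2 = (-118*(-1/6) - 1/2)**2 = (59/3 - 1/2)**2 = (115/6)**2 = 13225/36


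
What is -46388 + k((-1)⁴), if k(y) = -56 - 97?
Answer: -46541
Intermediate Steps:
k(y) = -153
-46388 + k((-1)⁴) = -46388 - 153 = -46541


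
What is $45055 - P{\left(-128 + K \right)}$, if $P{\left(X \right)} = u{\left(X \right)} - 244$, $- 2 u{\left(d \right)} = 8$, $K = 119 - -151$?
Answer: $45303$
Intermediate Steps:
$K = 270$ ($K = 119 + 151 = 270$)
$u{\left(d \right)} = -4$ ($u{\left(d \right)} = \left(- \frac{1}{2}\right) 8 = -4$)
$P{\left(X \right)} = -248$ ($P{\left(X \right)} = -4 - 244 = -248$)
$45055 - P{\left(-128 + K \right)} = 45055 - -248 = 45055 + 248 = 45303$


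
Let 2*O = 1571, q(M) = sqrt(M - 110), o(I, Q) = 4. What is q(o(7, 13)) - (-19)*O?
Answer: 29849/2 + I*sqrt(106) ≈ 14925.0 + 10.296*I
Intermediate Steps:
q(M) = sqrt(-110 + M)
O = 1571/2 (O = (1/2)*1571 = 1571/2 ≈ 785.50)
q(o(7, 13)) - (-19)*O = sqrt(-110 + 4) - (-19)*1571/2 = sqrt(-106) - 1*(-29849/2) = I*sqrt(106) + 29849/2 = 29849/2 + I*sqrt(106)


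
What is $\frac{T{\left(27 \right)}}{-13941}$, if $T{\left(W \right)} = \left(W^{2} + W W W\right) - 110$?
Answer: $- \frac{20302}{13941} \approx -1.4563$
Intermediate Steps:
$T{\left(W \right)} = -110 + W^{2} + W^{3}$ ($T{\left(W \right)} = \left(W^{2} + W^{2} W\right) - 110 = \left(W^{2} + W^{3}\right) - 110 = -110 + W^{2} + W^{3}$)
$\frac{T{\left(27 \right)}}{-13941} = \frac{-110 + 27^{2} + 27^{3}}{-13941} = \left(-110 + 729 + 19683\right) \left(- \frac{1}{13941}\right) = 20302 \left(- \frac{1}{13941}\right) = - \frac{20302}{13941}$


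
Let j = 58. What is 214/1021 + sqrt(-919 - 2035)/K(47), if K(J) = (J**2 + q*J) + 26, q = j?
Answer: 214/1021 + I*sqrt(2954)/4961 ≈ 0.2096 + 0.010956*I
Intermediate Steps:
q = 58
K(J) = 26 + J**2 + 58*J (K(J) = (J**2 + 58*J) + 26 = 26 + J**2 + 58*J)
214/1021 + sqrt(-919 - 2035)/K(47) = 214/1021 + sqrt(-919 - 2035)/(26 + 47**2 + 58*47) = 214*(1/1021) + sqrt(-2954)/(26 + 2209 + 2726) = 214/1021 + (I*sqrt(2954))/4961 = 214/1021 + (I*sqrt(2954))*(1/4961) = 214/1021 + I*sqrt(2954)/4961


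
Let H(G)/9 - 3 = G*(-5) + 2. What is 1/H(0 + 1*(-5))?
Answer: 1/270 ≈ 0.0037037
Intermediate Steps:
H(G) = 45 - 45*G (H(G) = 27 + 9*(G*(-5) + 2) = 27 + 9*(-5*G + 2) = 27 + 9*(2 - 5*G) = 27 + (18 - 45*G) = 45 - 45*G)
1/H(0 + 1*(-5)) = 1/(45 - 45*(0 + 1*(-5))) = 1/(45 - 45*(0 - 5)) = 1/(45 - 45*(-5)) = 1/(45 + 225) = 1/270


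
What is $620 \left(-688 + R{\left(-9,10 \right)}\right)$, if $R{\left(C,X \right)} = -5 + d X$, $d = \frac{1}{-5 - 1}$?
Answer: $- \frac{1292080}{3} \approx -4.3069 \cdot 10^{5}$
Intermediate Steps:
$d = - \frac{1}{6}$ ($d = \frac{1}{-6} = - \frac{1}{6} \approx -0.16667$)
$R{\left(C,X \right)} = -5 - \frac{X}{6}$
$620 \left(-688 + R{\left(-9,10 \right)}\right) = 620 \left(-688 - \frac{20}{3}\right) = 620 \left(- \frac{2084}{3}\right) = - \frac{1292080}{3}$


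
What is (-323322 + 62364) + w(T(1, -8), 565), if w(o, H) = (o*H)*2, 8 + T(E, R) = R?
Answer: -279038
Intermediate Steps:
T(E, R) = -8 + R
w(o, H) = 2*H*o (w(o, H) = (H*o)*2 = 2*H*o)
(-323322 + 62364) + w(T(1, -8), 565) = (-323322 + 62364) + 2*565*(-8 - 8) = -260958 + 2*565*(-16) = -260958 - 18080 = -279038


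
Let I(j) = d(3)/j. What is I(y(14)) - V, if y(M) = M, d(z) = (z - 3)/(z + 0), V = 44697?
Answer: -44697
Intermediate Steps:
d(z) = (-3 + z)/z
I(j) = 0 (I(j) = ((-3 + 3)/3)/j = ((⅓)*0)/j = 0/j = 0)
I(y(14)) - V = 0 - 1*44697 = 0 - 44697 = -44697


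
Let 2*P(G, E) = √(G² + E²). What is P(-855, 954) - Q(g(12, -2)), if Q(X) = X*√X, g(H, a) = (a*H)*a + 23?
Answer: -71*√71 + 9*√20261/2 ≈ 42.279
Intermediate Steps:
P(G, E) = √(E² + G²)/2 (P(G, E) = √(G² + E²)/2 = √(E² + G²)/2)
g(H, a) = 23 + H*a² (g(H, a) = (H*a)*a + 23 = H*a² + 23 = 23 + H*a²)
Q(X) = X^(3/2)
P(-855, 954) - Q(g(12, -2)) = √(954² + (-855)²)/2 - (23 + 12*(-2)²)^(3/2) = √(910116 + 731025)/2 - (23 + 12*4)^(3/2) = √1641141/2 - (23 + 48)^(3/2) = (9*√20261)/2 - 71^(3/2) = 9*√20261/2 - 71*√71 = -71*√71 + 9*√20261/2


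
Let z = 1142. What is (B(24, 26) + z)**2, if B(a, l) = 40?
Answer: 1397124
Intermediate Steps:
(B(24, 26) + z)**2 = (40 + 1142)**2 = 1182**2 = 1397124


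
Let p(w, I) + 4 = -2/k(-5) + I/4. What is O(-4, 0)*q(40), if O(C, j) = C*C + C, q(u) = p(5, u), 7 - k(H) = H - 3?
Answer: 352/5 ≈ 70.400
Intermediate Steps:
k(H) = 10 - H (k(H) = 7 - (H - 3) = 7 - (-3 + H) = 7 + (3 - H) = 10 - H)
p(w, I) = -62/15 + I/4 (p(w, I) = -4 + (-2/(10 - 1*(-5)) + I/4) = -4 + (-2/(10 + 5) + I*(¼)) = -4 + (-2/15 + I/4) = -62/15 + I/4)
q(u) = -62/15 + u/4
O(C, j) = C + C² (O(C, j) = C² + C = C + C²)
O(-4, 0)*q(40) = (-4*(1 - 4))*(-62/15 + (¼)*40) = (-4*(-3))*(-62/15 + 10) = 12*(88/15) = 352/5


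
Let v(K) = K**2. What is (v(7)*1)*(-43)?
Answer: -2107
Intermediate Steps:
(v(7)*1)*(-43) = (7**2*1)*(-43) = (49*1)*(-43) = 49*(-43) = -2107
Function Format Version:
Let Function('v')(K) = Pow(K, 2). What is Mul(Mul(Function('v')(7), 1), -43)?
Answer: -2107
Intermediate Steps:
Mul(Mul(Function('v')(7), 1), -43) = Mul(Mul(Pow(7, 2), 1), -43) = Mul(Mul(49, 1), -43) = Mul(49, -43) = -2107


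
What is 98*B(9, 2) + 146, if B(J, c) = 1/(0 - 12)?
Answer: 827/6 ≈ 137.83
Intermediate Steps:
B(J, c) = -1/12 (B(J, c) = 1/(-12) = -1/12)
98*B(9, 2) + 146 = 98*(-1/12) + 146 = -49/6 + 146 = 827/6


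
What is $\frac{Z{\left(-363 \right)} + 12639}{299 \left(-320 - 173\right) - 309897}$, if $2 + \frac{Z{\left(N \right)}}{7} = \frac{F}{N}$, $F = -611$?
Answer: $- \frac{573394}{20750169} \approx -0.027633$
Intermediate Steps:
$Z{\left(N \right)} = -14 - \frac{4277}{N}$ ($Z{\left(N \right)} = -14 + 7 \left(- \frac{611}{N}\right) = -14 - \frac{4277}{N}$)
$\frac{Z{\left(-363 \right)} + 12639}{299 \left(-320 - 173\right) - 309897} = \frac{\left(-14 - \frac{4277}{-363}\right) + 12639}{299 \left(-320 - 173\right) - 309897} = \frac{\left(-14 - - \frac{4277}{363}\right) + 12639}{299 \left(-493\right) - 309897} = \frac{\left(-14 + \frac{4277}{363}\right) + 12639}{-147407 - 309897} = \frac{- \frac{805}{363} + 12639}{-457304} = \frac{4587152}{363} \left(- \frac{1}{457304}\right) = - \frac{573394}{20750169}$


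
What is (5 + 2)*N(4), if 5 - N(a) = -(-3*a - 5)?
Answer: -84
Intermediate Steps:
N(a) = -3*a (N(a) = 5 - (-1)*(-3*a - 5) = 5 - (-1)*(-5 - 3*a) = 5 - (5 + 3*a) = 5 + (-5 - 3*a) = -3*a)
(5 + 2)*N(4) = (5 + 2)*(-3*4) = 7*(-12) = -84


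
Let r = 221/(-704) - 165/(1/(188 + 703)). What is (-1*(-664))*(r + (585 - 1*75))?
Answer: -8560598503/88 ≈ -9.7279e+7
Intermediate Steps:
r = -103498781/704 (r = 221*(-1/704) - 165/(1/891) = -221/704 - 165/1/891 = -221/704 - 165*891 = -221/704 - 147015 = -103498781/704 ≈ -1.4702e+5)
(-1*(-664))*(r + (585 - 1*75)) = (-1*(-664))*(-103498781/704 + (585 - 1*75)) = 664*(-103498781/704 + (585 - 75)) = 664*(-103498781/704 + 510) = 664*(-103139741/704) = -8560598503/88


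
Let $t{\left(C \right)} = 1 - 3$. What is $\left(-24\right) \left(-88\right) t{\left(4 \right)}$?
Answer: $-4224$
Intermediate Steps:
$t{\left(C \right)} = -2$
$\left(-24\right) \left(-88\right) t{\left(4 \right)} = \left(-24\right) \left(-88\right) \left(-2\right) = 2112 \left(-2\right) = -4224$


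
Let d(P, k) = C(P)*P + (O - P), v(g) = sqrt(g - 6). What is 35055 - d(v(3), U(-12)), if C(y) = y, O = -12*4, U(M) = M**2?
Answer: 35106 + I*sqrt(3) ≈ 35106.0 + 1.732*I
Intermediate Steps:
O = -48
v(g) = sqrt(-6 + g)
d(P, k) = -48 + P**2 - P (d(P, k) = P*P + (-48 - P) = P**2 + (-48 - P) = -48 + P**2 - P)
35055 - d(v(3), U(-12)) = 35055 - (-48 + (sqrt(-6 + 3))**2 - sqrt(-6 + 3)) = 35055 - (-48 + (sqrt(-3))**2 - sqrt(-3)) = 35055 - (-48 + (I*sqrt(3))**2 - I*sqrt(3)) = 35055 - (-48 - 3 - I*sqrt(3)) = 35055 - (-51 - I*sqrt(3)) = 35055 + (51 + I*sqrt(3)) = 35106 + I*sqrt(3)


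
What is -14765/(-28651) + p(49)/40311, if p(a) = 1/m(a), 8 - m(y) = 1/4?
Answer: 18451063969/35803464291 ≈ 0.51534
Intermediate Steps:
m(y) = 31/4 (m(y) = 8 - 1/4 = 8 - 1*¼ = 8 - ¼ = 31/4)
p(a) = 4/31 (p(a) = 1/(31/4) = 4/31)
-14765/(-28651) + p(49)/40311 = -14765/(-28651) + (4/31)/40311 = -14765*(-1/28651) + (4/31)*(1/40311) = 14765/28651 + 4/1249641 = 18451063969/35803464291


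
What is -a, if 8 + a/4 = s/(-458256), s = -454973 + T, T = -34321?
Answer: 529459/19094 ≈ 27.729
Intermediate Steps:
s = -489294 (s = -454973 - 34321 = -489294)
a = -529459/19094 (a = -32 + 4*(-489294/(-458256)) = -32 + 4*(-489294*(-1/458256)) = -32 + 4*(81549/76376) = -32 + 81549/19094 = -529459/19094 ≈ -27.729)
-a = -1*(-529459/19094) = 529459/19094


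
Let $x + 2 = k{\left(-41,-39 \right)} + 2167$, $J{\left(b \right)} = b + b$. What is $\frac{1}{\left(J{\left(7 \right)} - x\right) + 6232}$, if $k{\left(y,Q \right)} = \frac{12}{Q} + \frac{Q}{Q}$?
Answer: $\frac{13}{53044} \approx 0.00024508$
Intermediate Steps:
$J{\left(b \right)} = 2 b$
$k{\left(y,Q \right)} = 1 + \frac{12}{Q}$ ($k{\left(y,Q \right)} = \frac{12}{Q} + 1 = 1 + \frac{12}{Q}$)
$x = \frac{28154}{13}$ ($x = -2 + \left(\frac{12 - 39}{-39} + 2167\right) = -2 + \left(\left(- \frac{1}{39}\right) \left(-27\right) + 2167\right) = -2 + \left(\frac{9}{13} + 2167\right) = -2 + \frac{28180}{13} = \frac{28154}{13} \approx 2165.7$)
$\frac{1}{\left(J{\left(7 \right)} - x\right) + 6232} = \frac{1}{\left(2 \cdot 7 - \frac{28154}{13}\right) + 6232} = \frac{1}{\left(14 - \frac{28154}{13}\right) + 6232} = \frac{1}{- \frac{27972}{13} + 6232} = \frac{1}{\frac{53044}{13}} = \frac{13}{53044}$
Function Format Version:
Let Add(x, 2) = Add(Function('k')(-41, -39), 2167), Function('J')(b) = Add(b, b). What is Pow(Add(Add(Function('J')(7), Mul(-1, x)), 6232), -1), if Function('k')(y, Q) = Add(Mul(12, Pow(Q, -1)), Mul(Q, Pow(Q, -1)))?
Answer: Rational(13, 53044) ≈ 0.00024508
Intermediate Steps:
Function('J')(b) = Mul(2, b)
Function('k')(y, Q) = Add(1, Mul(12, Pow(Q, -1))) (Function('k')(y, Q) = Add(Mul(12, Pow(Q, -1)), 1) = Add(1, Mul(12, Pow(Q, -1))))
x = Rational(28154, 13) (x = Add(-2, Add(Mul(Pow(-39, -1), Add(12, -39)), 2167)) = Add(-2, Add(Mul(Rational(-1, 39), -27), 2167)) = Add(-2, Add(Rational(9, 13), 2167)) = Add(-2, Rational(28180, 13)) = Rational(28154, 13) ≈ 2165.7)
Pow(Add(Add(Function('J')(7), Mul(-1, x)), 6232), -1) = Pow(Add(Add(Mul(2, 7), Mul(-1, Rational(28154, 13))), 6232), -1) = Pow(Add(Add(14, Rational(-28154, 13)), 6232), -1) = Pow(Add(Rational(-27972, 13), 6232), -1) = Pow(Rational(53044, 13), -1) = Rational(13, 53044)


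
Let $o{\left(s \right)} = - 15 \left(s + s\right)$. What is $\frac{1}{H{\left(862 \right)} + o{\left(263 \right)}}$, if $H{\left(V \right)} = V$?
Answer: $- \frac{1}{7028} \approx -0.00014229$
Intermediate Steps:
$o{\left(s \right)} = - 30 s$ ($o{\left(s \right)} = - 15 \cdot 2 s = - 30 s$)
$\frac{1}{H{\left(862 \right)} + o{\left(263 \right)}} = \frac{1}{862 - 7890} = \frac{1}{-7028} = - \frac{1}{7028}$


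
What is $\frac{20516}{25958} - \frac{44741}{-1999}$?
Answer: $\frac{601199181}{25945021} \approx 23.172$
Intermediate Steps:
$\frac{20516}{25958} - \frac{44741}{-1999} = 20516 \cdot \frac{1}{25958} - - \frac{44741}{1999} = \frac{10258}{12979} + \frac{44741}{1999} = \frac{601199181}{25945021}$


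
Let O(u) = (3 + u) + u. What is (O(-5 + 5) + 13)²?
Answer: 256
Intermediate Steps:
O(u) = 3 + 2*u
(O(-5 + 5) + 13)² = ((3 + 2*(-5 + 5)) + 13)² = ((3 + 2*0) + 13)² = ((3 + 0) + 13)² = (3 + 13)² = 16² = 256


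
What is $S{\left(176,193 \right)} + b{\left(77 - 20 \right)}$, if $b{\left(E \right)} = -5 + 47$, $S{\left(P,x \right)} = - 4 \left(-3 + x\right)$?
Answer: $-718$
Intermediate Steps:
$S{\left(P,x \right)} = 12 - 4 x$
$b{\left(E \right)} = 42$
$S{\left(176,193 \right)} + b{\left(77 - 20 \right)} = \left(12 - 772\right) + 42 = -760 + 42 = -718$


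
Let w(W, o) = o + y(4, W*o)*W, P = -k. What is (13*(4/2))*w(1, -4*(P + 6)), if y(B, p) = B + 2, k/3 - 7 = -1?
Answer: 1404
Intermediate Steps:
k = 18 (k = 21 + 3*(-1) = 21 - 3 = 18)
P = -18 (P = -1*18 = -18)
y(B, p) = 2 + B
w(W, o) = o + 6*W (w(W, o) = o + (2 + 4)*W = o + 6*W)
(13*(4/2))*w(1, -4*(P + 6)) = (13*(4/2))*(-4*(-18 + 6) + 6*1) = (13*(4*(½)))*(-4*(-12) + 6) = (13*2)*(48 + 6) = 26*54 = 1404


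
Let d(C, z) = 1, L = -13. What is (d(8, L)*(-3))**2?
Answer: 9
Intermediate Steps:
(d(8, L)*(-3))**2 = (1*(-3))**2 = (-3)**2 = 9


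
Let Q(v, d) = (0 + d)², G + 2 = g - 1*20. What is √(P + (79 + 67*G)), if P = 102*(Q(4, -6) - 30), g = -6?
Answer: I*√1185 ≈ 34.424*I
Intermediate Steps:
G = -28 (G = -2 + (-6 - 1*20) = -2 + (-6 - 20) = -2 - 26 = -28)
Q(v, d) = d²
P = 612 (P = 102*((-6)² - 30) = 102*(36 - 30) = 102*6 = 612)
√(P + (79 + 67*G)) = √(612 + (79 + 67*(-28))) = √(612 + (79 - 1876)) = √(612 - 1797) = √(-1185) = I*√1185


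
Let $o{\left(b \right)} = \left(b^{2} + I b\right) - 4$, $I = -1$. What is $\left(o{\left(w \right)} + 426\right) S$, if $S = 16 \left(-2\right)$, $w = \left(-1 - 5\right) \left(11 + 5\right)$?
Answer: $-311488$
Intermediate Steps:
$w = -96$ ($w = \left(-6\right) 16 = -96$)
$o{\left(b \right)} = -4 + b^{2} - b$ ($o{\left(b \right)} = \left(b^{2} - b\right) - 4 = -4 + b^{2} - b$)
$S = -32$
$\left(o{\left(w \right)} + 426\right) S = \left(\left(-4 + \left(-96\right)^{2} - -96\right) + 426\right) \left(-32\right) = \left(\left(-4 + 9216 + 96\right) + 426\right) \left(-32\right) = \left(9308 + 426\right) \left(-32\right) = 9734 \left(-32\right) = -311488$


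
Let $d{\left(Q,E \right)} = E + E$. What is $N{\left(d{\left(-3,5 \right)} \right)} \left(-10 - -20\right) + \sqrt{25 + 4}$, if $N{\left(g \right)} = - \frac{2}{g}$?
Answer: $-2 + \sqrt{29} \approx 3.3852$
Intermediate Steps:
$d{\left(Q,E \right)} = 2 E$
$N{\left(d{\left(-3,5 \right)} \right)} \left(-10 - -20\right) + \sqrt{25 + 4} = - \frac{2}{2 \cdot 5} \left(-10 - -20\right) + \sqrt{25 + 4} = - \frac{2}{10} \left(-10 + 20\right) + \sqrt{29} = \left(-2\right) \frac{1}{10} \cdot 10 + \sqrt{29} = \left(- \frac{1}{5}\right) 10 + \sqrt{29} = -2 + \sqrt{29}$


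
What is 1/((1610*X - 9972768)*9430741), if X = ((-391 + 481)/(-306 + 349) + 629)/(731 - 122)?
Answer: -3741/351784402836271298 ≈ -1.0634e-14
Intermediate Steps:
X = 27137/26187 (X = (90/43 + 629)/609 = (90*(1/43) + 629)*(1/609) = (90/43 + 629)*(1/609) = (27137/43)*(1/609) = 27137/26187 ≈ 1.0363)
1/((1610*X - 9972768)*9430741) = 1/((1610*(27137/26187) - 9972768)*9430741) = (1/9430741)/(6241510/3741 - 9972768) = (1/9430741)/(-37301883578/3741) = -3741/37301883578*1/9430741 = -3741/351784402836271298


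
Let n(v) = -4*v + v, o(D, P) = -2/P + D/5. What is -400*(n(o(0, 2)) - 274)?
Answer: 108400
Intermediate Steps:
o(D, P) = -2/P + D/5 (o(D, P) = -2/P + D*(⅕) = -2/P + D/5)
n(v) = -3*v
-400*(n(o(0, 2)) - 274) = -400*(-3*(-2/2 + (⅕)*0) - 274) = -400*(-3*(-2*½ + 0) - 274) = -400*(-3*(-1 + 0) - 274) = -400*(-3*(-1) - 274) = -400*(3 - 274) = -400*(-271) = 108400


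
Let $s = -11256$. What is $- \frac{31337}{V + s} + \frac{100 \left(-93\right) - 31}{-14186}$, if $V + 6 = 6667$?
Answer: $\frac{487422627}{65184670} \approx 7.4776$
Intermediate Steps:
$V = 6661$ ($V = -6 + 6667 = 6661$)
$- \frac{31337}{V + s} + \frac{100 \left(-93\right) - 31}{-14186} = - \frac{31337}{6661 - 11256} + \frac{100 \left(-93\right) - 31}{-14186} = - \frac{31337}{-4595} + \left(-9300 - 31\right) \left(- \frac{1}{14186}\right) = \left(-31337\right) \left(- \frac{1}{4595}\right) - - \frac{9331}{14186} = \frac{31337}{4595} + \frac{9331}{14186} = \frac{487422627}{65184670}$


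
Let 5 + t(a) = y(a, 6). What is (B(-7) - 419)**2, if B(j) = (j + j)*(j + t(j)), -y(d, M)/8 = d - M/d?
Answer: 881721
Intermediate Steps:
y(d, M) = -8*d + 8*M/d (y(d, M) = -8*(d - M/d) = -8*d + 8*M/d)
t(a) = -5 - 8*a + 48/a (t(a) = -5 + (-8*a + 8*6/a) = -5 + (-8*a + 48/a) = -5 - 8*a + 48/a)
B(j) = 2*j*(-5 - 7*j + 48/j) (B(j) = (j + j)*(j + (-5 - 8*j + 48/j)) = (2*j)*(-5 - 7*j + 48/j) = 2*j*(-5 - 7*j + 48/j))
(B(-7) - 419)**2 = ((96 - 2*(-7)*(5 + 7*(-7))) - 419)**2 = ((96 - 2*(-7)*(5 - 49)) - 419)**2 = ((96 - 2*(-7)*(-44)) - 419)**2 = ((96 - 616) - 419)**2 = (-520 - 419)**2 = (-939)**2 = 881721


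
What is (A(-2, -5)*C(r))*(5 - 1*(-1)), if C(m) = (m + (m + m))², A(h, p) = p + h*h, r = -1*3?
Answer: -486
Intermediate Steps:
r = -3
A(h, p) = p + h²
C(m) = 9*m² (C(m) = (m + 2*m)² = (3*m)² = 9*m²)
(A(-2, -5)*C(r))*(5 - 1*(-1)) = ((-5 + (-2)²)*(9*(-3)²))*(5 - 1*(-1)) = ((-5 + 4)*(9*9))*(5 + 1) = -1*81*6 = -81*6 = -486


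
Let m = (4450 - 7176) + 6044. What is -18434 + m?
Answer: -15116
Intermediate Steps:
m = 3318 (m = -2726 + 6044 = 3318)
-18434 + m = -18434 + 3318 = -15116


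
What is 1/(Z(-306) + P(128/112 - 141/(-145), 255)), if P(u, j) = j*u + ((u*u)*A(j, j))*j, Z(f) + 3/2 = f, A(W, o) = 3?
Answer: 412090/1506101589 ≈ 0.00027361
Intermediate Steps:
Z(f) = -3/2 + f
P(u, j) = j*u + 3*j*u**2 (P(u, j) = j*u + ((u*u)*3)*j = j*u + (u**2*3)*j = j*u + (3*u**2)*j = j*u + 3*j*u**2)
1/(Z(-306) + P(128/112 - 141/(-145), 255)) = 1/((-3/2 - 306) + 255*(128/112 - 141/(-145))*(1 + 3*(128/112 - 141/(-145)))) = 1/(-615/2 + 255*(128*(1/112) - 141*(-1/145))*(1 + 3*(128*(1/112) - 141*(-1/145)))) = 1/(-615/2 + 255*(8/7 + 141/145)*(1 + 3*(8/7 + 141/145))) = 1/(-615/2 + 255*(2147/1015)*(1 + 3*(2147/1015))) = 1/(-615/2 + 255*(2147/1015)*(1 + 6441/1015)) = 1/(-615/2 + 255*(2147/1015)*(7456/1015)) = 1/(-615/2 + 816409632/206045) = 1/(1506101589/412090) = 412090/1506101589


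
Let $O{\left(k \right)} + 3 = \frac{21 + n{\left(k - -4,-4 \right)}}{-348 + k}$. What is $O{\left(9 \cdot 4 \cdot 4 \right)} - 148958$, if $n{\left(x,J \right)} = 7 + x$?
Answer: $- \frac{7597055}{51} \approx -1.4896 \cdot 10^{5}$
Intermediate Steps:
$O{\left(k \right)} = -3 + \frac{32 + k}{-348 + k}$ ($O{\left(k \right)} = -3 + \frac{21 + \left(7 + \left(k - -4\right)\right)}{-348 + k} = -3 + \frac{21 + \left(7 + \left(k + 4\right)\right)}{-348 + k} = -3 + \frac{21 + \left(7 + \left(4 + k\right)\right)}{-348 + k} = -3 + \frac{21 + \left(11 + k\right)}{-348 + k} = -3 + \frac{32 + k}{-348 + k}$)
$O{\left(9 \cdot 4 \cdot 4 \right)} - 148958 = \frac{2 \left(538 - 9 \cdot 4 \cdot 4\right)}{-348 + 9 \cdot 4 \cdot 4} - 148958 = \frac{2 \left(538 - 36 \cdot 4\right)}{-348 + 36 \cdot 4} - 148958 = \frac{2 \left(538 - 144\right)}{-348 + 144} - 148958 = \frac{2 \left(538 - 144\right)}{-204} - 148958 = 2 \left(- \frac{1}{204}\right) 394 - 148958 = - \frac{197}{51} - 148958 = - \frac{7597055}{51}$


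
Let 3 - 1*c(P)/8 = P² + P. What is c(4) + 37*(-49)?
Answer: -1949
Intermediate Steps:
c(P) = 24 - 8*P - 8*P² (c(P) = 24 - 8*(P² + P) = 24 - 8*(P + P²) = 24 + (-8*P - 8*P²) = 24 - 8*P - 8*P²)
c(4) + 37*(-49) = (24 - 8*4 - 8*4²) + 37*(-49) = (24 - 32 - 8*16) - 1813 = (24 - 32 - 128) - 1813 = -136 - 1813 = -1949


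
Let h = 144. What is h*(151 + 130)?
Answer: 40464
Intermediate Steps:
h*(151 + 130) = 144*(151 + 130) = 144*281 = 40464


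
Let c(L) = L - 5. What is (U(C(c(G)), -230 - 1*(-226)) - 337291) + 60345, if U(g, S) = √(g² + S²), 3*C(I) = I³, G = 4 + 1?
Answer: -276942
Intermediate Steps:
G = 5
c(L) = -5 + L
C(I) = I³/3
U(g, S) = √(S² + g²)
(U(C(c(G)), -230 - 1*(-226)) - 337291) + 60345 = (√((-230 - 1*(-226))² + ((-5 + 5)³/3)²) - 337291) + 60345 = (√((-230 + 226)² + ((⅓)*0³)²) - 337291) + 60345 = (√((-4)² + ((⅓)*0)²) - 337291) + 60345 = (√(16 + 0²) - 337291) + 60345 = (√(16 + 0) - 337291) + 60345 = (√16 - 337291) + 60345 = (4 - 337291) + 60345 = -337287 + 60345 = -276942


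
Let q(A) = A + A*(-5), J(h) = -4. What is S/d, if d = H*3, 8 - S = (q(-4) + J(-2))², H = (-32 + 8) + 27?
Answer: -136/9 ≈ -15.111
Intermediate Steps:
q(A) = -4*A (q(A) = A - 5*A = -4*A)
H = 3 (H = -24 + 27 = 3)
S = -136 (S = 8 - (-4*(-4) - 4)² = 8 - (16 - 4)² = 8 - 1*12² = 8 - 1*144 = 8 - 144 = -136)
d = 9 (d = 3*3 = 9)
S/d = -136/9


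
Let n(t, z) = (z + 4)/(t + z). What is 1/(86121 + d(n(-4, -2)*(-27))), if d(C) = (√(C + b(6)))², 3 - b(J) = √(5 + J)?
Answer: 86133/7418893678 + √11/7418893678 ≈ 1.1610e-5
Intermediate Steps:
b(J) = 3 - √(5 + J)
n(t, z) = (4 + z)/(t + z)
d(C) = 3 + C - √11 (d(C) = (√(C + (3 - √(5 + 6))))² = (√(C + (3 - √11)))² = (√(3 + C - √11))² = 3 + C - √11)
1/(86121 + d(n(-4, -2)*(-27))) = 1/(86121 + (3 + ((4 - 2)/(-4 - 2))*(-27) - √11)) = 1/(86121 + (3 + (2/(-6))*(-27) - √11)) = 1/(86121 + (3 - ⅙*2*(-27) - √11)) = 1/(86121 + (3 - ⅓*(-27) - √11)) = 1/(86121 + (3 + 9 - √11)) = 1/(86121 + (12 - √11)) = 1/(86133 - √11)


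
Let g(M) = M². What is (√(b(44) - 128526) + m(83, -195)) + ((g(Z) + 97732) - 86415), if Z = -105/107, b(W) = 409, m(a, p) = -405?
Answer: 124942513/11449 + I*√128117 ≈ 10913.0 + 357.93*I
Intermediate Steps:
Z = -105/107 (Z = -105*1/107 = -105/107 ≈ -0.98131)
(√(b(44) - 128526) + m(83, -195)) + ((g(Z) + 97732) - 86415) = (√(409 - 128526) - 405) + (((-105/107)² + 97732) - 86415) = (√(-128117) - 405) + ((11025/11449 + 97732) - 86415) = (I*√128117 - 405) + (1118944693/11449 - 86415) = (-405 + I*√128117) + 129579358/11449 = 124942513/11449 + I*√128117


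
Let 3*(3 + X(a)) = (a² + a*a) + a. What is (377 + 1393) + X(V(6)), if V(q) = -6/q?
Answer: 5302/3 ≈ 1767.3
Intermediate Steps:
X(a) = -3 + a/3 + 2*a²/3 (X(a) = -3 + ((a² + a*a) + a)/3 = -3 + ((a² + a²) + a)/3 = -3 + (2*a² + a)/3 = -3 + (a + 2*a²)/3 = -3 + (a/3 + 2*a²/3) = -3 + a/3 + 2*a²/3)
(377 + 1393) + X(V(6)) = (377 + 1393) + (-3 + (-6/6)/3 + 2*(-6/6)²/3) = 1770 + (-3 + (-6*⅙)/3 + 2*(-6*⅙)²/3) = 1770 + (-3 + (⅓)*(-1) + (⅔)*(-1)²) = 1770 + (-3 - ⅓ + (⅔)*1) = 1770 + (-3 - ⅓ + ⅔) = 1770 - 8/3 = 5302/3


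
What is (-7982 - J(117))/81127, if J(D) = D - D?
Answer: -7982/81127 ≈ -0.098389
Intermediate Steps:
J(D) = 0
(-7982 - J(117))/81127 = (-7982 - 1*0)/81127 = (-7982 + 0)*(1/81127) = -7982*1/81127 = -7982/81127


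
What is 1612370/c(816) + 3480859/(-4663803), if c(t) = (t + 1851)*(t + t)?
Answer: -1271802652031/3383234627472 ≈ -0.37591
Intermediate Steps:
c(t) = 2*t*(1851 + t) (c(t) = (1851 + t)*(2*t) = 2*t*(1851 + t))
1612370/c(816) + 3480859/(-4663803) = 1612370/((2*816*(1851 + 816))) + 3480859/(-4663803) = 1612370/((2*816*2667)) + 3480859*(-1/4663803) = 1612370/4352544 - 3480859/4663803 = 1612370*(1/4352544) - 3480859/4663803 = 806185/2176272 - 3480859/4663803 = -1271802652031/3383234627472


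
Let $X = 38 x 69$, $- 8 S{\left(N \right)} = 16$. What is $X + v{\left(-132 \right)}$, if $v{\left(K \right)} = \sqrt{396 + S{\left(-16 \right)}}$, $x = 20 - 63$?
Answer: $-112746 + \sqrt{394} \approx -1.1273 \cdot 10^{5}$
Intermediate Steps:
$x = -43$
$S{\left(N \right)} = -2$ ($S{\left(N \right)} = \left(- \frac{1}{8}\right) 16 = -2$)
$X = -112746$ ($X = 38 \left(-43\right) 69 = \left(-1634\right) 69 = -112746$)
$v{\left(K \right)} = \sqrt{394}$ ($v{\left(K \right)} = \sqrt{396 - 2} = \sqrt{394}$)
$X + v{\left(-132 \right)} = -112746 + \sqrt{394}$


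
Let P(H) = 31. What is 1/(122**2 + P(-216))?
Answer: 1/14915 ≈ 6.7047e-5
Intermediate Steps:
1/(122**2 + P(-216)) = 1/(122**2 + 31) = 1/(14884 + 31) = 1/14915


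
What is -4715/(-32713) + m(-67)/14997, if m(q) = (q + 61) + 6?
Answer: 4715/32713 ≈ 0.14413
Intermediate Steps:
m(q) = 67 + q (m(q) = (61 + q) + 6 = 67 + q)
-4715/(-32713) + m(-67)/14997 = -4715/(-32713) + (67 - 67)/14997 = -4715*(-1/32713) + 0*(1/14997) = 4715/32713 + 0 = 4715/32713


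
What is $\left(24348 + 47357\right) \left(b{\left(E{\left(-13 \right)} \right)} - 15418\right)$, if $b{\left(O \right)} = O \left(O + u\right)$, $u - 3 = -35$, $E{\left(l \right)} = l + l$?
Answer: $-997416550$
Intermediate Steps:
$E{\left(l \right)} = 2 l$
$u = -32$ ($u = 3 - 35 = -32$)
$b{\left(O \right)} = O \left(-32 + O\right)$ ($b{\left(O \right)} = O \left(O - 32\right) = O \left(-32 + O\right)$)
$\left(24348 + 47357\right) \left(b{\left(E{\left(-13 \right)} \right)} - 15418\right) = \left(24348 + 47357\right) \left(2 \left(-13\right) \left(-32 + 2 \left(-13\right)\right) - 15418\right) = 71705 \left(- 26 \left(-32 - 26\right) - 15418\right) = 71705 \left(\left(-26\right) \left(-58\right) - 15418\right) = 71705 \left(1508 - 15418\right) = 71705 \left(-13910\right) = -997416550$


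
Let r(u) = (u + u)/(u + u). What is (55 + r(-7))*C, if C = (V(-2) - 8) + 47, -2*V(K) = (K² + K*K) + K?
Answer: 2016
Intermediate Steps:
V(K) = -K² - K/2 (V(K) = -((K² + K*K) + K)/2 = -((K² + K²) + K)/2 = -(2*K² + K)/2 = -(K + 2*K²)/2 = -K² - K/2)
C = 36 (C = (-1*(-2)*(½ - 2) - 8) + 47 = (-1*(-2)*(-3/2) - 8) + 47 = (-3 - 8) + 47 = -11 + 47 = 36)
r(u) = 1 (r(u) = (2*u)/((2*u)) = (2*u)*(1/(2*u)) = 1)
(55 + r(-7))*C = (55 + 1)*36 = 56*36 = 2016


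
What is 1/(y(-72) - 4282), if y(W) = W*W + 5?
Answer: 1/907 ≈ 0.0011025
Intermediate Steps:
y(W) = 5 + W**2 (y(W) = W**2 + 5 = 5 + W**2)
1/(y(-72) - 4282) = 1/((5 + (-72)**2) - 4282) = 1/((5 + 5184) - 4282) = 1/(5189 - 4282) = 1/907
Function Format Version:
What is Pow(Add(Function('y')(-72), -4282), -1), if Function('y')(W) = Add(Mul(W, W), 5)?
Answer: Rational(1, 907) ≈ 0.0011025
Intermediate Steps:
Function('y')(W) = Add(5, Pow(W, 2)) (Function('y')(W) = Add(Pow(W, 2), 5) = Add(5, Pow(W, 2)))
Pow(Add(Function('y')(-72), -4282), -1) = Pow(Add(Add(5, Pow(-72, 2)), -4282), -1) = Pow(Add(Add(5, 5184), -4282), -1) = Pow(Add(5189, -4282), -1) = Pow(907, -1) = Rational(1, 907)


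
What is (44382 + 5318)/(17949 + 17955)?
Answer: 12425/8976 ≈ 1.3842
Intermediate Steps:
(44382 + 5318)/(17949 + 17955) = 49700/35904 = 49700*(1/35904) = 12425/8976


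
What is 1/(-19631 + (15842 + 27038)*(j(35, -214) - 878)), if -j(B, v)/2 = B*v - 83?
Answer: 1/611792209 ≈ 1.6345e-9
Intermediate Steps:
j(B, v) = 166 - 2*B*v (j(B, v) = -2*(B*v - 83) = -2*(-83 + B*v) = 166 - 2*B*v)
1/(-19631 + (15842 + 27038)*(j(35, -214) - 878)) = 1/(-19631 + (15842 + 27038)*((166 - 2*35*(-214)) - 878)) = 1/(-19631 + 42880*((166 + 14980) - 878)) = 1/(-19631 + 42880*(15146 - 878)) = 1/(-19631 + 42880*14268) = 1/(-19631 + 611811840) = 1/611792209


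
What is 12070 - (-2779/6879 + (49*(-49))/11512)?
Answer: 955884457687/79191048 ≈ 12071.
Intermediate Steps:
12070 - (-2779/6879 + (49*(-49))/11512) = 12070 - (-2779*1/6879 - 2401*1/11512) = 12070 - (-2779/6879 - 2401/11512) = 12070 - 1*(-48508327/79191048) = 12070 + 48508327/79191048 = 955884457687/79191048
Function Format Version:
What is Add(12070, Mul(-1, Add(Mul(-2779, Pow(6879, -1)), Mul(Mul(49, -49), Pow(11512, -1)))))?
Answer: Rational(955884457687, 79191048) ≈ 12071.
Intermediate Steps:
Add(12070, Mul(-1, Add(Mul(-2779, Pow(6879, -1)), Mul(Mul(49, -49), Pow(11512, -1))))) = Add(12070, Mul(-1, Add(Mul(-2779, Rational(1, 6879)), Mul(-2401, Rational(1, 11512))))) = Add(12070, Mul(-1, Add(Rational(-2779, 6879), Rational(-2401, 11512)))) = Add(12070, Mul(-1, Rational(-48508327, 79191048))) = Add(12070, Rational(48508327, 79191048)) = Rational(955884457687, 79191048)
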